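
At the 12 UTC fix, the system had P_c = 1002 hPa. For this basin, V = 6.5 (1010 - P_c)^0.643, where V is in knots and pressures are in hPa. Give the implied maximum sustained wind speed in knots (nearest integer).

25 kt

ΔP = 1010 − 1002 = 8 hPa.
8^0.643 ≈ 3.808.
V ≈ 6.5 × 3.808 ≈ 24.8 kt.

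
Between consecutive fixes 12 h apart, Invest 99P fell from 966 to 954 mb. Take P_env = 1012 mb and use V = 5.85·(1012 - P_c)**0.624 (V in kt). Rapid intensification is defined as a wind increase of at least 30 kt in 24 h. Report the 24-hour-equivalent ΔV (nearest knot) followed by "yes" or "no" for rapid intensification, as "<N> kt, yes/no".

20 kt, no

V₁: ΔP = 46, V ≈ 5.85 × 46^0.624 ≈ 63.78 kt.
V₂: ΔP = 58, V ≈ 5.85 × 58^0.624 ≈ 73.71 kt.
ΔV over 12 h = 9.93 kt → 24 h equivalent = 9.93 × 24/12 ≈ 19.86 kt.
20 kt < 30 kt ⇒ not rapid intensification.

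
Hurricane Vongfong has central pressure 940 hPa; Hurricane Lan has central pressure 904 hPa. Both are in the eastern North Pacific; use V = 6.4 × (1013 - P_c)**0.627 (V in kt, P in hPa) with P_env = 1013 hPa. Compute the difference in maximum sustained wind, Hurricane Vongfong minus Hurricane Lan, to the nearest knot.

-27 kt

Hurricane Vongfong: ΔP = 73; V ≈ 6.4 × 73^0.627 ≈ 94.29 kt.
Hurricane Lan: ΔP = 109; V ≈ 6.4 × 109^0.627 ≈ 121.24 kt.
Difference ≈ 94.29 − 121.24 = -26.95 → -27 kt.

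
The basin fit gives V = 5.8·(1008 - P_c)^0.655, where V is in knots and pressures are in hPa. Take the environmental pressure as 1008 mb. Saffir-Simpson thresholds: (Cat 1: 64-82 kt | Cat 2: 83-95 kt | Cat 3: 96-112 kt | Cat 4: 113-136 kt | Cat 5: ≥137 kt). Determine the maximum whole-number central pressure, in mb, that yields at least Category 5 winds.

Category 5 begins at V = 137 kt.
Required ΔP = (137/5.8)^(1/0.655) = 23.621^1.527 ≈ 124.92 mb.
P_c ≤ 1008 − 124.92 = 883.08, so the highest integer P_c is 883 mb.

883 mb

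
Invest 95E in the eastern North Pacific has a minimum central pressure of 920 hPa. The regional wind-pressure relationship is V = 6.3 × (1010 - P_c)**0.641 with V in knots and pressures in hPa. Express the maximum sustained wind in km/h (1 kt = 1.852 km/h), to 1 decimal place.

208.8 km/h

ΔP = 1010 − 920 = 90 hPa.
V ≈ 6.3 × 90^0.641 = 6.3 × 17.892 ≈ 112.722 kt.
112.722 × 1.852 ≈ 208.76 km/h → 208.8 km/h.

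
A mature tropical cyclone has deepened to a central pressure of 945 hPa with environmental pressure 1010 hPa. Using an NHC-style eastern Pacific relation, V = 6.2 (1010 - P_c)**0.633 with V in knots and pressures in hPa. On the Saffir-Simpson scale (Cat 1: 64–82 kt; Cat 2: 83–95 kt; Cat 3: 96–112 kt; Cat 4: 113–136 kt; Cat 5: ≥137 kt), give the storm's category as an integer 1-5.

2

ΔP = 1010 − 945 = 65 hPa.
V ≈ 6.2 × 65^0.633 = 6.2 × 14.05 ≈ 87 kt.
87 kt falls in the Category 2 band.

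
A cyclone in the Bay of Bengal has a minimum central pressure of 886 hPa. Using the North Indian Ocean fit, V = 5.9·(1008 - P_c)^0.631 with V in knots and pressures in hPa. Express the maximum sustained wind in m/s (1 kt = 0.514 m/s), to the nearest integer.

ΔP = 1008 − 886 = 122 hPa.
V ≈ 5.9 × 122^0.631 = 5.9 × 20.725 ≈ 122.277 kt.
122.277 × 0.514 ≈ 62.85 m/s → 63 m/s.

63 m/s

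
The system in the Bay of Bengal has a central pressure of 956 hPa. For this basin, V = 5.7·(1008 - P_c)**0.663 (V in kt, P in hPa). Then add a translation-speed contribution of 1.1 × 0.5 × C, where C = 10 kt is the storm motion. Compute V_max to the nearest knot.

ΔP = 1008 − 956 = 52 hPa.
52^0.663 ≈ 13.731.
V ≈ 5.7 × 13.731 ≈ 78.3 kt.
Translation term: 1.1 × 0.5 × 10 = 5.5 kt.
Corrected V ≈ 83.8 kt → 84 kt.

84 kt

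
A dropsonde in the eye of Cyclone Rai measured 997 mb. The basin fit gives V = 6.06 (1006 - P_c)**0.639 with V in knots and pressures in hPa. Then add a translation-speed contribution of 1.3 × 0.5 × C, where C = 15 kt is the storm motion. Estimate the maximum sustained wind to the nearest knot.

34 kt

ΔP = 1006 − 997 = 9 mb.
9^0.639 ≈ 4.072.
V ≈ 6.06 × 4.072 ≈ 24.7 kt.
Translation term: 1.3 × 0.5 × 15 = 9.75 kt.
Corrected V ≈ 34.45 kt → 34 kt.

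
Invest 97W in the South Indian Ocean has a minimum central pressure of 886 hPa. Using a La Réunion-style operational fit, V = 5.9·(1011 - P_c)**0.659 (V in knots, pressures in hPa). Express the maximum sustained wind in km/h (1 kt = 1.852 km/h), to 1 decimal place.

ΔP = 1011 − 886 = 125 hPa.
V ≈ 5.9 × 125^0.659 = 5.9 × 24.091 ≈ 142.140 kt.
142.140 × 1.852 ≈ 263.24 km/h → 263.2 km/h.

263.2 km/h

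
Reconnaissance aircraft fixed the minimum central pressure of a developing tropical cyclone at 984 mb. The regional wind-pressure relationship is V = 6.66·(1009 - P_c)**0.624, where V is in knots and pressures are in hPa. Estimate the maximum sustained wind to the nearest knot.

ΔP = 1009 − 984 = 25 mb.
25^0.624 ≈ 7.453.
V ≈ 6.66 × 7.453 ≈ 49.6 kt.

50 kt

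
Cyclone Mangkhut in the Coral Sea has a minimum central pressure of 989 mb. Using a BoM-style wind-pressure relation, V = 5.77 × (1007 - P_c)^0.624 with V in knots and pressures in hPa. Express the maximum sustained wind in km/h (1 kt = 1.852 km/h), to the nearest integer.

ΔP = 1007 − 989 = 18 mb.
V ≈ 5.77 × 18^0.624 = 5.77 × 6.071 ≈ 35.032 kt.
35.032 × 1.852 ≈ 64.88 km/h → 65 km/h.

65 km/h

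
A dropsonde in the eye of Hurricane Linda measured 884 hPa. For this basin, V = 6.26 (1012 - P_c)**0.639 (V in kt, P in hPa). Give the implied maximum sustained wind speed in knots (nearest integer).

ΔP = 1012 − 884 = 128 hPa.
128^0.639 ≈ 22.208.
V ≈ 6.26 × 22.208 ≈ 139.0 kt.

139 kt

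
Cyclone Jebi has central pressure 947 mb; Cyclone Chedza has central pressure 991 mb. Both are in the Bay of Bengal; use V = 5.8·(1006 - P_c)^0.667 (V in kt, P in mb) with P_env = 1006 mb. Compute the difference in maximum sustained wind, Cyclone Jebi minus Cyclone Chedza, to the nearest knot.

Cyclone Jebi: ΔP = 59; V ≈ 5.8 × 59^0.667 ≈ 88.02 kt.
Cyclone Chedza: ΔP = 15; V ≈ 5.8 × 15^0.667 ≈ 35.31 kt.
Difference ≈ 88.02 − 35.31 = 52.71 → 53 kt.

53 kt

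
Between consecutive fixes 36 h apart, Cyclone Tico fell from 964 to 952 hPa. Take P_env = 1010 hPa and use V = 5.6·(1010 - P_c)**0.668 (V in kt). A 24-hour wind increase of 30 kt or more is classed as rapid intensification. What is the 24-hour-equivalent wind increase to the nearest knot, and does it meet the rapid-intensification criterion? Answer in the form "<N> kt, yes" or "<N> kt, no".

8 kt, no

V₁: ΔP = 46, V ≈ 5.6 × 46^0.668 ≈ 72.26 kt.
V₂: ΔP = 58, V ≈ 5.6 × 58^0.668 ≈ 84.36 kt.
ΔV over 36 h = 12.10 kt → 24 h equivalent = 12.10 × 24/36 ≈ 8.07 kt.
8 kt < 30 kt ⇒ not rapid intensification.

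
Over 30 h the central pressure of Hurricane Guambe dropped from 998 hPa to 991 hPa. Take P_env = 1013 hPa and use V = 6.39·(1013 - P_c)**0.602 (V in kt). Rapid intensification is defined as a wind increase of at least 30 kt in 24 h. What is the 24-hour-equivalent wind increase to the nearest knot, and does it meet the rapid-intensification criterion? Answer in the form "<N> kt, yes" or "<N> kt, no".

7 kt, no

V₁: ΔP = 15, V ≈ 6.39 × 15^0.602 ≈ 32.62 kt.
V₂: ΔP = 22, V ≈ 6.39 × 22^0.602 ≈ 41.08 kt.
ΔV over 30 h = 8.46 kt → 24 h equivalent = 8.46 × 24/30 ≈ 6.77 kt.
7 kt < 30 kt ⇒ not rapid intensification.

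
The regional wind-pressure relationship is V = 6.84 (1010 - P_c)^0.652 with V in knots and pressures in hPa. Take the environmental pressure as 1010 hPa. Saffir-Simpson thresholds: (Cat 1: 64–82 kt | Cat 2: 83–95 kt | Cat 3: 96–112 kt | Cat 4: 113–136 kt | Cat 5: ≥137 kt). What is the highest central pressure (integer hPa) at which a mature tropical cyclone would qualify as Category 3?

952 hPa

Category 3 begins at V = 96 kt.
Required ΔP = (96/6.84)^(1/0.652) = 14.035^1.534 ≈ 57.48 hPa.
P_c ≤ 1010 − 57.48 = 952.52, so the highest integer P_c is 952 hPa.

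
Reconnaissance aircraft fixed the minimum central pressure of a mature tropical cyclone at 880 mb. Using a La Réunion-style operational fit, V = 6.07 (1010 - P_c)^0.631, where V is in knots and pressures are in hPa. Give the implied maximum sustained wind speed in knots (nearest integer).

ΔP = 1010 − 880 = 130 mb.
130^0.631 ≈ 21.572.
V ≈ 6.07 × 21.572 ≈ 130.9 kt.

131 kt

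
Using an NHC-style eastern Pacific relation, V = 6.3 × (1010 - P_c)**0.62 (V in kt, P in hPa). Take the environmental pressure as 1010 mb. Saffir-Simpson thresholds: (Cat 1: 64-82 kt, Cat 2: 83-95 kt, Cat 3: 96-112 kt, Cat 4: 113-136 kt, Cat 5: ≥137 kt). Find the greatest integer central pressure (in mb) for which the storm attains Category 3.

Category 3 begins at V = 96 kt.
Required ΔP = (96/6.3)^(1/0.62) = 15.238^1.613 ≈ 80.90 mb.
P_c ≤ 1010 − 80.90 = 929.10, so the highest integer P_c is 929 mb.

929 mb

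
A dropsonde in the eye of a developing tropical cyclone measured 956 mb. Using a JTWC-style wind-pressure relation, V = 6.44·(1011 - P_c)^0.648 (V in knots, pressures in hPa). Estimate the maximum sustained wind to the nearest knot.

ΔP = 1011 − 956 = 55 mb.
55^0.648 ≈ 13.420.
V ≈ 6.44 × 13.420 ≈ 86.4 kt.

86 kt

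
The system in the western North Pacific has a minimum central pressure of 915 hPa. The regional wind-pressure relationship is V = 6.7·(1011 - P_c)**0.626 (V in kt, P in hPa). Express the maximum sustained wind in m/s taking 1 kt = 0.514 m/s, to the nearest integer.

60 m/s

ΔP = 1011 − 915 = 96 hPa.
V ≈ 6.7 × 96^0.626 = 6.7 × 17.414 ≈ 116.675 kt.
116.675 × 0.514 ≈ 59.97 m/s → 60 m/s.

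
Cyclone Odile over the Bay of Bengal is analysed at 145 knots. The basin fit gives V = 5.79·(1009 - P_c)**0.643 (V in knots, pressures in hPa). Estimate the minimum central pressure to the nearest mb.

ΔP = (V / 5.79)^(1/0.643) = (145/5.79)^1.555.
145/5.79 = 25.043; 25.043^1.555 ≈ 149.71 mb.
P_c = 1009 − 149.71 = 859.29 ≈ 859 mb.

859 mb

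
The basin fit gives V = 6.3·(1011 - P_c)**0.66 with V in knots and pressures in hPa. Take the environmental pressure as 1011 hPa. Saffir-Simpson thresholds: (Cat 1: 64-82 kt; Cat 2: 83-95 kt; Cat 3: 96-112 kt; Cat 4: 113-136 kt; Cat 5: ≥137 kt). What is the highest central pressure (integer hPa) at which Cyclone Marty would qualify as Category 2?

Category 2 begins at V = 83 kt.
Required ΔP = (83/6.3)^(1/0.66) = 13.175^1.515 ≈ 49.72 hPa.
P_c ≤ 1011 − 49.72 = 961.28, so the highest integer P_c is 961 hPa.

961 hPa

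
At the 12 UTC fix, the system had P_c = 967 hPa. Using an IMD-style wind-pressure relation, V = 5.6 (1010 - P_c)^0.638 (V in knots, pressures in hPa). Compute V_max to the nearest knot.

ΔP = 1010 − 967 = 43 hPa.
43^0.638 ≈ 11.019.
V ≈ 5.6 × 11.019 ≈ 61.7 kt.

62 kt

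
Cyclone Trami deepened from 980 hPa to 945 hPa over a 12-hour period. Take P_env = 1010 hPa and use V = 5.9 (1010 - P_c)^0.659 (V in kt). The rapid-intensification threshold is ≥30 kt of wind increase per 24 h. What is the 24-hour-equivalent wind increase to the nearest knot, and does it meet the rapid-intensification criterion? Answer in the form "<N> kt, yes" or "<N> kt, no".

V₁: ΔP = 30, V ≈ 5.9 × 30^0.659 ≈ 55.50 kt.
V₂: ΔP = 65, V ≈ 5.9 × 65^0.659 ≈ 92.38 kt.
ΔV over 12 h = 36.88 kt → 24 h equivalent = 36.88 × 24/12 ≈ 73.76 kt.
74 kt ≥ 30 kt ⇒ rapid intensification.

74 kt, yes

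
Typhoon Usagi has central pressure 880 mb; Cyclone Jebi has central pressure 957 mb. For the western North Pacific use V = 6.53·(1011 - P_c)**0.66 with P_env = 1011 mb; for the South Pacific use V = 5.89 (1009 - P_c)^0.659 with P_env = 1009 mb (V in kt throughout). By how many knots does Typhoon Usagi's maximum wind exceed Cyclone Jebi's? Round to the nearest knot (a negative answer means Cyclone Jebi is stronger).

Typhoon Usagi: ΔP = 131; V ≈ 6.53 × 131^0.66 ≈ 163.05 kt.
Cyclone Jebi: ΔP = 52; V ≈ 5.89 × 52^0.659 ≈ 79.61 kt.
Difference ≈ 163.05 − 79.61 = 83.44 → 83 kt.

83 kt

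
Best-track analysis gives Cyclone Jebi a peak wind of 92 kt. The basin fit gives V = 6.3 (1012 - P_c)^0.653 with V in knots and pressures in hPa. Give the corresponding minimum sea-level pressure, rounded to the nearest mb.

951 mb

ΔP = (V / 6.3)^(1/0.653) = (92/6.3)^1.531.
92/6.3 = 14.603; 14.603^1.531 ≈ 60.71 mb.
P_c = 1012 − 60.71 = 951.29 ≈ 951 mb.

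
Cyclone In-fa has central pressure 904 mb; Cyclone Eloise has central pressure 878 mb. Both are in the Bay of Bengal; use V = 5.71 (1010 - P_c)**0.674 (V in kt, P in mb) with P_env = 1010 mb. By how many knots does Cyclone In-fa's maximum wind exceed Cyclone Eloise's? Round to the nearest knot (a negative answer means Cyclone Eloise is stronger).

-21 kt

Cyclone In-fa: ΔP = 106; V ≈ 5.71 × 106^0.674 ≈ 132.34 kt.
Cyclone Eloise: ΔP = 132; V ≈ 5.71 × 132^0.674 ≈ 153.43 kt.
Difference ≈ 132.34 − 153.43 = -21.09 → -21 kt.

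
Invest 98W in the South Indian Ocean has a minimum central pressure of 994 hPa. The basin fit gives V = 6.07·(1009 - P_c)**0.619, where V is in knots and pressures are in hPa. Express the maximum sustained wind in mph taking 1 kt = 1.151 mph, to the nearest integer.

37 mph

ΔP = 1009 − 994 = 15 hPa.
V ≈ 6.07 × 15^0.619 = 6.07 × 5.346 ≈ 32.448 kt.
32.448 × 1.151 ≈ 37.35 mph → 37 mph.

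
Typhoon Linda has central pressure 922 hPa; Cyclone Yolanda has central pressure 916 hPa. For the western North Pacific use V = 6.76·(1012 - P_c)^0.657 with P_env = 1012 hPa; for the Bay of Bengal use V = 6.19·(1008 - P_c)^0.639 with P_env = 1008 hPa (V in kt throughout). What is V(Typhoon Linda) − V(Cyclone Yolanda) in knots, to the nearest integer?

Typhoon Linda: ΔP = 90; V ≈ 6.76 × 90^0.657 ≈ 129.98 kt.
Cyclone Yolanda: ΔP = 92; V ≈ 6.19 × 92^0.639 ≈ 111.31 kt.
Difference ≈ 129.98 − 111.31 = 18.67 → 19 kt.

19 kt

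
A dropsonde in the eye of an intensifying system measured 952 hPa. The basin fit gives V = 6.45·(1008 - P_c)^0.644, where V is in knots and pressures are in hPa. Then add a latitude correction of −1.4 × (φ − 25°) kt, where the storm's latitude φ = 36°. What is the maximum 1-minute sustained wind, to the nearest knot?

ΔP = 1008 − 952 = 56 hPa.
56^0.644 ≈ 13.361.
V ≈ 6.45 × 13.361 ≈ 86.2 kt.
Latitude correction: −1.4 × (36 − 25) = -15.4 kt.
Corrected V ≈ 70.8 kt → 71 kt.

71 kt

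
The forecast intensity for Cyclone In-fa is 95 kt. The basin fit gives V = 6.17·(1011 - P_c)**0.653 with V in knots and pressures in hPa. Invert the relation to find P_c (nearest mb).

ΔP = (V / 6.17)^(1/0.653) = (95/6.17)^1.531.
95/6.17 = 15.397; 15.397^1.531 ≈ 65.83 mb.
P_c = 1011 − 65.83 = 945.17 ≈ 945 mb.

945 mb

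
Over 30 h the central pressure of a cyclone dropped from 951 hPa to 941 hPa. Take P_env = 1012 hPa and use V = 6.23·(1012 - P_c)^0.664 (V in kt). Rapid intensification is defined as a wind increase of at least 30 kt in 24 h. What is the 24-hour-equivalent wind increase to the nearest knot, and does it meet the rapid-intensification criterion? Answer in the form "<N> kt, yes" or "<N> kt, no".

V₁: ΔP = 61, V ≈ 6.23 × 61^0.664 ≈ 95.49 kt.
V₂: ΔP = 71, V ≈ 6.23 × 71^0.664 ≈ 105.61 kt.
ΔV over 30 h = 10.12 kt → 24 h equivalent = 10.12 × 24/30 ≈ 8.10 kt.
8 kt < 30 kt ⇒ not rapid intensification.

8 kt, no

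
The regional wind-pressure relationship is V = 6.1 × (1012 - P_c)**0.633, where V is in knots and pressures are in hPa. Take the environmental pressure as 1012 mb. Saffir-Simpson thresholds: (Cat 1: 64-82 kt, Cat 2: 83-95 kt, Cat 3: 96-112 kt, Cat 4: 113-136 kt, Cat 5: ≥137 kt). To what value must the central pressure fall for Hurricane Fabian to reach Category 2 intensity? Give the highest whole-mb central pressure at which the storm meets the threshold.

950 mb

Category 2 begins at V = 83 kt.
Required ΔP = (83/6.1)^(1/0.633) = 13.607^1.580 ≈ 61.81 mb.
P_c ≤ 1012 − 61.81 = 950.19, so the highest integer P_c is 950 mb.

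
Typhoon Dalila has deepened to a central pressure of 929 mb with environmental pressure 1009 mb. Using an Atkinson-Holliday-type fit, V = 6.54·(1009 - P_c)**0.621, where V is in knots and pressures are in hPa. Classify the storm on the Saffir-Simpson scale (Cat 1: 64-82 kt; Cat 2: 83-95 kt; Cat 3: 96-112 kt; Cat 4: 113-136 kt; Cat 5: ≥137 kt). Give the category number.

3

ΔP = 1009 − 929 = 80 mb.
V ≈ 6.54 × 80^0.621 = 6.54 × 15.20 ≈ 99 kt.
99 kt falls in the Category 3 band.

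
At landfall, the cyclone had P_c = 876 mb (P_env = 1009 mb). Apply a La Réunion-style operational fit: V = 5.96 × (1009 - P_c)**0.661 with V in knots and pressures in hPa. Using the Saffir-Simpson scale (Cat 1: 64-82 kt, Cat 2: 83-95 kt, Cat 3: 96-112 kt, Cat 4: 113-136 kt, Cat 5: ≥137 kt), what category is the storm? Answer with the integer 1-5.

5

ΔP = 1009 − 876 = 133 mb.
V ≈ 5.96 × 133^0.661 = 5.96 × 25.34 ≈ 151 kt.
151 kt falls in the Category 5 band.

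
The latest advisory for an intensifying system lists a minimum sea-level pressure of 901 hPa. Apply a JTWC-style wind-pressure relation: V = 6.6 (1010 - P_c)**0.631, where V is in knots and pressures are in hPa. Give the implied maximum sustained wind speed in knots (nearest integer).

127 kt

ΔP = 1010 − 901 = 109 hPa.
109^0.631 ≈ 19.303.
V ≈ 6.6 × 19.303 ≈ 127.4 kt.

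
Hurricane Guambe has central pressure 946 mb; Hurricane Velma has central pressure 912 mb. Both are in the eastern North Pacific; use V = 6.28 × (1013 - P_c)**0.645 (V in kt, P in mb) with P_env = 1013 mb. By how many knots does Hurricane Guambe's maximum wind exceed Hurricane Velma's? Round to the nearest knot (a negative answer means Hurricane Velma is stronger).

-29 kt

Hurricane Guambe: ΔP = 67; V ≈ 6.28 × 67^0.645 ≈ 94.58 kt.
Hurricane Velma: ΔP = 101; V ≈ 6.28 × 101^0.645 ≈ 123.24 kt.
Difference ≈ 94.58 − 123.24 = -28.66 → -29 kt.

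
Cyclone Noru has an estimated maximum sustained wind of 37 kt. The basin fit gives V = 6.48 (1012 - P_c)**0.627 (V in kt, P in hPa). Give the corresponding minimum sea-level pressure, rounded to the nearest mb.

ΔP = (V / 6.48)^(1/0.627) = (37/6.48)^1.595.
37/6.48 = 5.710; 5.710^1.595 ≈ 16.10 mb.
P_c = 1012 − 16.10 = 995.90 ≈ 996 mb.

996 mb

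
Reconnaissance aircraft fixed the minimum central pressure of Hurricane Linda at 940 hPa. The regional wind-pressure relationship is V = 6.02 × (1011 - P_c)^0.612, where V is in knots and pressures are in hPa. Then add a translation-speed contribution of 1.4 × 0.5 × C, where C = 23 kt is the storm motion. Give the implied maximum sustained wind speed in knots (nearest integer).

ΔP = 1011 − 940 = 71 hPa.
71^0.612 ≈ 13.582.
V ≈ 6.02 × 13.582 ≈ 81.8 kt.
Translation term: 1.4 × 0.5 × 23 = 16.1 kt.
Corrected V ≈ 97.9 kt → 98 kt.

98 kt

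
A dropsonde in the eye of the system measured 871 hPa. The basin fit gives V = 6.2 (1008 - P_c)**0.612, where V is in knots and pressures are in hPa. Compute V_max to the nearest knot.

126 kt

ΔP = 1008 − 871 = 137 hPa.
137^0.612 ≈ 20.308.
V ≈ 6.2 × 20.308 ≈ 125.9 kt.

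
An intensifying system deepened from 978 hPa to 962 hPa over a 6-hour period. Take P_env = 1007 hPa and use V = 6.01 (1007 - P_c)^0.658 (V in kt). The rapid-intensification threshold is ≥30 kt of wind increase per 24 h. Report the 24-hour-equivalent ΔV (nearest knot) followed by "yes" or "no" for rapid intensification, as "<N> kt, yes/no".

74 kt, yes

V₁: ΔP = 29, V ≈ 6.01 × 29^0.658 ≈ 55.10 kt.
V₂: ΔP = 45, V ≈ 6.01 × 45^0.658 ≈ 73.57 kt.
ΔV over 6 h = 18.47 kt → 24 h equivalent = 18.47 × 24/6 ≈ 73.88 kt.
74 kt ≥ 30 kt ⇒ rapid intensification.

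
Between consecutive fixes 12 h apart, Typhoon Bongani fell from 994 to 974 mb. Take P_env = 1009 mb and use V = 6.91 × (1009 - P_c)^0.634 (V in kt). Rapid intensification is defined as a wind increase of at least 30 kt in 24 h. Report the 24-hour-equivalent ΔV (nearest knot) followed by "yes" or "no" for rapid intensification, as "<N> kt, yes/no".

V₁: ΔP = 15, V ≈ 6.91 × 15^0.634 ≈ 38.47 kt.
V₂: ΔP = 35, V ≈ 6.91 × 35^0.634 ≈ 65.83 kt.
ΔV over 12 h = 27.36 kt → 24 h equivalent = 27.36 × 24/12 ≈ 54.72 kt.
55 kt ≥ 30 kt ⇒ rapid intensification.

55 kt, yes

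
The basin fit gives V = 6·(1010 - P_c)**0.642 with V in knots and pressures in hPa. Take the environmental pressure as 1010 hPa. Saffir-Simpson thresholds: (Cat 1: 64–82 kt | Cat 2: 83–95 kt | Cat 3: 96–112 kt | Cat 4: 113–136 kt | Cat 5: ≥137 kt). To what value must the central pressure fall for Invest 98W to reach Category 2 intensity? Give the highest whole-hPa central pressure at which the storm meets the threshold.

950 hPa

Category 2 begins at V = 83 kt.
Required ΔP = (83/6)^(1/0.642) = 13.833^1.558 ≈ 59.86 hPa.
P_c ≤ 1010 − 59.86 = 950.14, so the highest integer P_c is 950 hPa.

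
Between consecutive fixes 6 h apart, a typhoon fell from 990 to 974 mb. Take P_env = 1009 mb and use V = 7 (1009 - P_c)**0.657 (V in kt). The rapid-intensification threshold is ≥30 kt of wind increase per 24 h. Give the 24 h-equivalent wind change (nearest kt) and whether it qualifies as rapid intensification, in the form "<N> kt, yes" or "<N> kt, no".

V₁: ΔP = 19, V ≈ 7 × 19^0.657 ≈ 48.44 kt.
V₂: ΔP = 35, V ≈ 7 × 35^0.657 ≈ 72.37 kt.
ΔV over 6 h = 23.93 kt → 24 h equivalent = 23.93 × 24/6 ≈ 95.72 kt.
96 kt ≥ 30 kt ⇒ rapid intensification.

96 kt, yes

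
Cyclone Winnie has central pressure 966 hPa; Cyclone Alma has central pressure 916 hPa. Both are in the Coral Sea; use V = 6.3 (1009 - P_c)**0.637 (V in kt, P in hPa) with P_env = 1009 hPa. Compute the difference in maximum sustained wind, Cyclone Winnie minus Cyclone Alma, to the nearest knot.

Cyclone Winnie: ΔP = 43; V ≈ 6.3 × 43^0.637 ≈ 69.16 kt.
Cyclone Alma: ΔP = 93; V ≈ 6.3 × 93^0.637 ≈ 113.05 kt.
Difference ≈ 69.16 − 113.05 = -43.89 → -44 kt.

-44 kt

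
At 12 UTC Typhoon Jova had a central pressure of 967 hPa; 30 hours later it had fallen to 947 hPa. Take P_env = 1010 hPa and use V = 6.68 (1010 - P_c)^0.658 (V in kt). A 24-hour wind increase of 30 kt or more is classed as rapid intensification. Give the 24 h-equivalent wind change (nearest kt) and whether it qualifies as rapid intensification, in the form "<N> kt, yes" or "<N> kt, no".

18 kt, no

V₁: ΔP = 43, V ≈ 6.68 × 43^0.658 ≈ 79.36 kt.
V₂: ΔP = 63, V ≈ 6.68 × 63^0.658 ≈ 102.03 kt.
ΔV over 30 h = 22.67 kt → 24 h equivalent = 22.67 × 24/30 ≈ 18.14 kt.
18 kt < 30 kt ⇒ not rapid intensification.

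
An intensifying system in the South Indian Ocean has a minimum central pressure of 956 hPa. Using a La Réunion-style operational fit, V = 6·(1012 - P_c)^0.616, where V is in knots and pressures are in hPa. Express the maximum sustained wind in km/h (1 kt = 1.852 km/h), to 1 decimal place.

132.6 km/h

ΔP = 1012 − 956 = 56 hPa.
V ≈ 6 × 56^0.616 = 6 × 11.937 ≈ 71.620 kt.
71.620 × 1.852 ≈ 132.64 km/h → 132.6 km/h.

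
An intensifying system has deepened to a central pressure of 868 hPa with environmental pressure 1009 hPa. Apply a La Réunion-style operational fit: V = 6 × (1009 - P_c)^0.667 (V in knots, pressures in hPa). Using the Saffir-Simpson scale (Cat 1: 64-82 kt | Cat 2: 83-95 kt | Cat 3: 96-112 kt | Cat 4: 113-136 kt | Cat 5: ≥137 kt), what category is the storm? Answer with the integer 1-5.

ΔP = 1009 − 868 = 141 hPa.
V ≈ 6 × 141^0.667 = 6 × 27.13 ≈ 163 kt.
163 kt falls in the Category 5 band.

5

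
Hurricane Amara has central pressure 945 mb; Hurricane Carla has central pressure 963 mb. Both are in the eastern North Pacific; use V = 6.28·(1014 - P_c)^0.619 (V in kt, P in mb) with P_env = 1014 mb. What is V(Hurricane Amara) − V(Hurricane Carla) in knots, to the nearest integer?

Hurricane Amara: ΔP = 69; V ≈ 6.28 × 69^0.619 ≈ 86.34 kt.
Hurricane Carla: ΔP = 51; V ≈ 6.28 × 51^0.619 ≈ 71.61 kt.
Difference ≈ 86.34 − 71.61 = 14.73 → 15 kt.

15 kt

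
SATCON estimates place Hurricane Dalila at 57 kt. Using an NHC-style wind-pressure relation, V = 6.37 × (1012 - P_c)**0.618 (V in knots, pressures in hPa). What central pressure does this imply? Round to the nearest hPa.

ΔP = (V / 6.37)^(1/0.618) = (57/6.37)^1.618.
57/6.37 = 8.948; 8.948^1.618 ≈ 34.68 hPa.
P_c = 1012 − 34.68 = 977.32 ≈ 977 hPa.

977 hPa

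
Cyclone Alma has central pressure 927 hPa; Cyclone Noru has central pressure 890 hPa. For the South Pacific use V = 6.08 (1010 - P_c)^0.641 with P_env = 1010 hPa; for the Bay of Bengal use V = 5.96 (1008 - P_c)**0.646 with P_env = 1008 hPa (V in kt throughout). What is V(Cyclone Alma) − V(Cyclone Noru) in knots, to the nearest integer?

-27 kt

Cyclone Alma: ΔP = 83; V ≈ 6.08 × 83^0.641 ≈ 103.28 kt.
Cyclone Noru: ΔP = 118; V ≈ 5.96 × 118^0.646 ≈ 129.92 kt.
Difference ≈ 103.28 − 129.92 = -26.64 → -27 kt.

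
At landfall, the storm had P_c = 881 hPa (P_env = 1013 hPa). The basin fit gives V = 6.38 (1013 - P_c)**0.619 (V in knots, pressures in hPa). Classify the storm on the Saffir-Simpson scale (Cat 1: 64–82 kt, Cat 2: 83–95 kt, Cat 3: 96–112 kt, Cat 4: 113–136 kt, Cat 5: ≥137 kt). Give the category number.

ΔP = 1013 − 881 = 132 hPa.
V ≈ 6.38 × 132^0.619 = 6.38 × 20.54 ≈ 131 kt.
131 kt falls in the Category 4 band.

4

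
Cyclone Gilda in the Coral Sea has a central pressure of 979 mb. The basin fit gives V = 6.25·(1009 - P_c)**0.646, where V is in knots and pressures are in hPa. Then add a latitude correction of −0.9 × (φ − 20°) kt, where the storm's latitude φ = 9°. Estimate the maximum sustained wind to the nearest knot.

66 kt

ΔP = 1009 − 979 = 30 mb.
30^0.646 ≈ 9.000.
V ≈ 6.25 × 9.000 ≈ 56.2 kt.
Latitude correction: −0.9 × (9 − 20) = 9.9 kt.
Corrected V ≈ 66.1 kt → 66 kt.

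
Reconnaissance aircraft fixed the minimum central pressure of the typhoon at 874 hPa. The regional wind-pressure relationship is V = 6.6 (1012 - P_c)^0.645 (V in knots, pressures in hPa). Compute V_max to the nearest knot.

ΔP = 1012 − 874 = 138 hPa.
138^0.645 ≈ 24.001.
V ≈ 6.6 × 24.001 ≈ 158.4 kt.

158 kt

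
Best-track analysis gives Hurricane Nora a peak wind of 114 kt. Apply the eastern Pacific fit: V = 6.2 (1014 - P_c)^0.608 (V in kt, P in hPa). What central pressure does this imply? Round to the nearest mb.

ΔP = (V / 6.2)^(1/0.608) = (114/6.2)^1.645.
114/6.2 = 18.387; 18.387^1.645 ≈ 120.17 mb.
P_c = 1014 − 120.17 = 893.83 ≈ 894 mb.

894 mb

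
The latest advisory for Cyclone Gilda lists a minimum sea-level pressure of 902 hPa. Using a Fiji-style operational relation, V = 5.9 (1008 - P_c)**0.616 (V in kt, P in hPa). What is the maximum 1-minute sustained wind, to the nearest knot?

104 kt

ΔP = 1008 − 902 = 106 hPa.
106^0.616 ≈ 17.684.
V ≈ 5.9 × 17.684 ≈ 104.3 kt.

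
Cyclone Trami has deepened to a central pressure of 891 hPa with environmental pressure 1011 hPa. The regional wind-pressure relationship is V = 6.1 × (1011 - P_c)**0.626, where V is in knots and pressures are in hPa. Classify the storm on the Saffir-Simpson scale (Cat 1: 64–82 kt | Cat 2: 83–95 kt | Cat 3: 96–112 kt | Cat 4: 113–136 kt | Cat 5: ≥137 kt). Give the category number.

4

ΔP = 1011 − 891 = 120 hPa.
V ≈ 6.1 × 120^0.626 = 6.1 × 20.02 ≈ 122 kt.
122 kt falls in the Category 4 band.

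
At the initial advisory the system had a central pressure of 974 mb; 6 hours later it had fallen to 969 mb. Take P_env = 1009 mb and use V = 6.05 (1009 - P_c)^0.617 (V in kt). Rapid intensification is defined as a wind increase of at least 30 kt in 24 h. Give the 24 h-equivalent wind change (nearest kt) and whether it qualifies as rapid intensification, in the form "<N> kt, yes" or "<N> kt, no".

19 kt, no

V₁: ΔP = 35, V ≈ 6.05 × 35^0.617 ≈ 54.26 kt.
V₂: ΔP = 40, V ≈ 6.05 × 40^0.617 ≈ 58.92 kt.
ΔV over 6 h = 4.66 kt → 24 h equivalent = 4.66 × 24/6 ≈ 18.64 kt.
19 kt < 30 kt ⇒ not rapid intensification.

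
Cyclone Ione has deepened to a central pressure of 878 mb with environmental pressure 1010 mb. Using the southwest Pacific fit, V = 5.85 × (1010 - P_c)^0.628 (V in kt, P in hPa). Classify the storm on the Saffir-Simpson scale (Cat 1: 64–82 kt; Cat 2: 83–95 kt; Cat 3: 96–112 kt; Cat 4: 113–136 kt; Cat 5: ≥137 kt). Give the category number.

ΔP = 1010 − 878 = 132 mb.
V ≈ 5.85 × 132^0.628 = 5.85 × 21.46 ≈ 126 kt.
126 kt falls in the Category 4 band.

4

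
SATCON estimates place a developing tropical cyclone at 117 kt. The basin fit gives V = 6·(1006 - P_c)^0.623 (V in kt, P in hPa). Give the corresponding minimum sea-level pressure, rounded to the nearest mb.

888 mb

ΔP = (V / 6)^(1/0.623) = (117/6)^1.605.
117/6 = 19.500; 19.500^1.605 ≈ 117.67 mb.
P_c = 1006 − 117.67 = 888.33 ≈ 888 mb.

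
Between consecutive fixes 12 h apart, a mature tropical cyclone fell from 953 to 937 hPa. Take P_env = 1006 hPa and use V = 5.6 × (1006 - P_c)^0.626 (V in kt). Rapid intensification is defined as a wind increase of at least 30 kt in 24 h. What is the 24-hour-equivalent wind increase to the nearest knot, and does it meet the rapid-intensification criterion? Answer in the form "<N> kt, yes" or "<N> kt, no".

V₁: ΔP = 53, V ≈ 5.6 × 53^0.626 ≈ 67.23 kt.
V₂: ΔP = 69, V ≈ 5.6 × 69^0.626 ≈ 79.31 kt.
ΔV over 12 h = 12.08 kt → 24 h equivalent = 12.08 × 24/12 ≈ 24.16 kt.
24 kt < 30 kt ⇒ not rapid intensification.

24 kt, no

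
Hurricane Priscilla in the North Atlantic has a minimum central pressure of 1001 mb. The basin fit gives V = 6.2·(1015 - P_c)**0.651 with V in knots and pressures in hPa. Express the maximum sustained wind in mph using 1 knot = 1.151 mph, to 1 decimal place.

39.8 mph

ΔP = 1015 − 1001 = 14 mb.
V ≈ 6.2 × 14^0.651 = 6.2 × 5.574 ≈ 34.556 kt.
34.556 × 1.151 ≈ 39.77 mph → 39.8 mph.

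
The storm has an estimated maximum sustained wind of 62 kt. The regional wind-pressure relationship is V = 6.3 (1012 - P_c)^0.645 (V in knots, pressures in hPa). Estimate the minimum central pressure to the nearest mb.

ΔP = (V / 6.3)^(1/0.645) = (62/6.3)^1.550.
62/6.3 = 9.841; 9.841^1.550 ≈ 34.64 mb.
P_c = 1012 − 34.64 = 977.36 ≈ 977 mb.

977 mb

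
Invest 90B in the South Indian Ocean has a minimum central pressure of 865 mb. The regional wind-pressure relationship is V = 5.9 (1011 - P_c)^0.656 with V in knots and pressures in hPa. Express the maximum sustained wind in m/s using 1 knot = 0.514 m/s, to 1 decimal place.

79.7 m/s

ΔP = 1011 − 865 = 146 mb.
V ≈ 5.9 × 146^0.656 = 5.9 × 26.292 ≈ 155.120 kt.
155.120 × 0.514 ≈ 79.73 m/s → 79.7 m/s.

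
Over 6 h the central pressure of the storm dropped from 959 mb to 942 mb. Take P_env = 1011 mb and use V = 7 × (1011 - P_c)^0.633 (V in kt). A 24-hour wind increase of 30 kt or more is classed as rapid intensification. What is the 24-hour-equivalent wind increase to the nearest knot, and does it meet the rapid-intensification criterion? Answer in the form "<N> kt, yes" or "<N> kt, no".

67 kt, yes

V₁: ΔP = 52, V ≈ 7 × 52^0.633 ≈ 85.37 kt.
V₂: ΔP = 69, V ≈ 7 × 69^0.633 ≈ 102.11 kt.
ΔV over 6 h = 16.74 kt → 24 h equivalent = 16.74 × 24/6 ≈ 66.96 kt.
67 kt ≥ 30 kt ⇒ rapid intensification.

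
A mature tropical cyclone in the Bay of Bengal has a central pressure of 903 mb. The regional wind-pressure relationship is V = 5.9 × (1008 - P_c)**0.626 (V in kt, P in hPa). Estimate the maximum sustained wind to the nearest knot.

109 kt

ΔP = 1008 − 903 = 105 mb.
105^0.626 ≈ 18.419.
V ≈ 5.9 × 18.419 ≈ 108.7 kt.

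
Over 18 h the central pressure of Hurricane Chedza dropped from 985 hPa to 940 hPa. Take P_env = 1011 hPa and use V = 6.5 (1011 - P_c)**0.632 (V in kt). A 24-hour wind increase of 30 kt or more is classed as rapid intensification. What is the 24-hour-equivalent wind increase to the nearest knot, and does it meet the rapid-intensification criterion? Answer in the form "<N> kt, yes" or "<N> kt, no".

60 kt, yes

V₁: ΔP = 26, V ≈ 6.5 × 26^0.632 ≈ 50.95 kt.
V₂: ΔP = 71, V ≈ 6.5 × 71^0.632 ≈ 96.14 kt.
ΔV over 18 h = 45.19 kt → 24 h equivalent = 45.19 × 24/18 ≈ 60.25 kt.
60 kt ≥ 30 kt ⇒ rapid intensification.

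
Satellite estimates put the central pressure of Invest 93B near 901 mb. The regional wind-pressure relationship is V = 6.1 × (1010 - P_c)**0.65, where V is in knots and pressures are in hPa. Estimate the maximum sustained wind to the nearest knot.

ΔP = 1010 − 901 = 109 mb.
109^0.65 ≈ 21.102.
V ≈ 6.1 × 21.102 ≈ 128.7 kt.

129 kt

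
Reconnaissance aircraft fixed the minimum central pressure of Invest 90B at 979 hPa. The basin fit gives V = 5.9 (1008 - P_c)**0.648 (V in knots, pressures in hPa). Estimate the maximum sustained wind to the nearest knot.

ΔP = 1008 − 979 = 29 hPa.
29^0.648 ≈ 8.864.
V ≈ 5.9 × 8.864 ≈ 52.3 kt.

52 kt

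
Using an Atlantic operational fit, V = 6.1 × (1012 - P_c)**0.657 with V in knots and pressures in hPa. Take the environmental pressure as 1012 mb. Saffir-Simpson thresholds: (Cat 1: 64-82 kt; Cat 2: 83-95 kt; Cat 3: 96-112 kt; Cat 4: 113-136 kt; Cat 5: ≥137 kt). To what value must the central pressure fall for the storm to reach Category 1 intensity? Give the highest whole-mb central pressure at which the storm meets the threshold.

Category 1 begins at V = 64 kt.
Required ΔP = (64/6.1)^(1/0.657) = 10.492^1.522 ≈ 35.79 mb.
P_c ≤ 1012 − 35.79 = 976.21, so the highest integer P_c is 976 mb.

976 mb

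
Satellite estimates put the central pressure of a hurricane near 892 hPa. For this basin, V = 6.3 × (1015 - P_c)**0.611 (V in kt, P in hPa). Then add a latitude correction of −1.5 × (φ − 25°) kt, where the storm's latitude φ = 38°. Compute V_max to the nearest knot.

100 kt

ΔP = 1015 − 892 = 123 hPa.
123^0.611 ≈ 18.920.
V ≈ 6.3 × 18.920 ≈ 119.2 kt.
Latitude correction: −1.5 × (38 − 25) = -19.5 kt.
Corrected V ≈ 99.7 kt → 100 kt.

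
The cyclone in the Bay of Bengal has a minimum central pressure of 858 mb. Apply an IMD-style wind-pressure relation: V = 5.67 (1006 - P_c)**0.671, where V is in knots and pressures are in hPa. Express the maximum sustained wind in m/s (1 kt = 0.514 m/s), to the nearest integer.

ΔP = 1006 − 858 = 148 mb.
V ≈ 5.67 × 148^0.671 = 5.67 × 28.592 ≈ 162.117 kt.
162.117 × 0.514 ≈ 83.33 m/s → 83 m/s.

83 m/s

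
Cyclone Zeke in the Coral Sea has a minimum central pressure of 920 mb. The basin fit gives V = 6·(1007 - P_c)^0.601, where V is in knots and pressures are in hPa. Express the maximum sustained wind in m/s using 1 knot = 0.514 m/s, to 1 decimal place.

45.2 m/s

ΔP = 1007 − 920 = 87 mb.
V ≈ 6 × 87^0.601 = 6 × 14.644 ≈ 87.862 kt.
87.862 × 0.514 ≈ 45.16 m/s → 45.2 m/s.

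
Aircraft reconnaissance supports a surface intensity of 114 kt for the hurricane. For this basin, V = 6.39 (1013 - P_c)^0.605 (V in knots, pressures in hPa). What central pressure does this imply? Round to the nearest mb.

896 mb

ΔP = (V / 6.39)^(1/0.605) = (114/6.39)^1.653.
114/6.39 = 17.840; 17.840^1.653 ≈ 117.07 mb.
P_c = 1013 − 117.07 = 895.93 ≈ 896 mb.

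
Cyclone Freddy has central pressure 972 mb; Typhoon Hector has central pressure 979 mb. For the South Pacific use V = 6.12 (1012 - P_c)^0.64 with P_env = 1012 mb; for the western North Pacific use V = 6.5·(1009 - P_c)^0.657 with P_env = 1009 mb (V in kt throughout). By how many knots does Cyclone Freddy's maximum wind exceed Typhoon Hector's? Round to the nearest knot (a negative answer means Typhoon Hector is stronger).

Cyclone Freddy: ΔP = 40; V ≈ 6.12 × 40^0.64 ≈ 64.87 kt.
Typhoon Hector: ΔP = 30; V ≈ 6.5 × 30^0.657 ≈ 60.73 kt.
Difference ≈ 64.87 − 60.73 = 4.14 → 4 kt.

4 kt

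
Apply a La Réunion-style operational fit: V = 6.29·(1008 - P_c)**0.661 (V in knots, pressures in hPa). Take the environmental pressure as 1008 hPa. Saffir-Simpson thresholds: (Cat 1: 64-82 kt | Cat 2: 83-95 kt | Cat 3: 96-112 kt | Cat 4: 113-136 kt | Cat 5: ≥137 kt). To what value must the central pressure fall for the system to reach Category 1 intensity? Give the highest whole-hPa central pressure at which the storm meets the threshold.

974 hPa

Category 1 begins at V = 64 kt.
Required ΔP = (64/6.29)^(1/0.661) = 10.175^1.513 ≈ 33.44 hPa.
P_c ≤ 1008 − 33.44 = 974.56, so the highest integer P_c is 974 hPa.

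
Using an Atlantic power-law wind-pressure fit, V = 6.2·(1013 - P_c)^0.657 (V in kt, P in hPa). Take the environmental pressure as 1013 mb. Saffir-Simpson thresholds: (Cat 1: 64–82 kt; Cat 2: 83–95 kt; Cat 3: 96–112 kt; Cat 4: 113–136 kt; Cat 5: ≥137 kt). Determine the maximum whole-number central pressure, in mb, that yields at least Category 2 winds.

961 mb

Category 2 begins at V = 83 kt.
Required ΔP = (83/6.2)^(1/0.657) = 13.387^1.522 ≈ 51.87 mb.
P_c ≤ 1013 − 51.87 = 961.13, so the highest integer P_c is 961 mb.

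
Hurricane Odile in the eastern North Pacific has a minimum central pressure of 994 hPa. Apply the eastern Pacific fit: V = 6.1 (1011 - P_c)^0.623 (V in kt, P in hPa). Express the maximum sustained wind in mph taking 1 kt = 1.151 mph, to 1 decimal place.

41.0 mph

ΔP = 1011 − 994 = 17 hPa.
V ≈ 6.1 × 17^0.623 = 6.1 × 5.842 ≈ 35.637 kt.
35.637 × 1.151 ≈ 41.02 mph → 41.0 mph.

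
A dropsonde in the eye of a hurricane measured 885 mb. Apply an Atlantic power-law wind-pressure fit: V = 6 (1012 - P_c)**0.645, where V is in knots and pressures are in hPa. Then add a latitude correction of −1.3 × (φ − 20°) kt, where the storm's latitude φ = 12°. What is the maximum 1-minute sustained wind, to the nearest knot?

147 kt

ΔP = 1012 − 885 = 127 mb.
127^0.645 ≈ 22.749.
V ≈ 6 × 22.749 ≈ 136.5 kt.
Latitude correction: −1.3 × (12 − 20) = 10.4 kt.
Corrected V ≈ 146.9 kt → 147 kt.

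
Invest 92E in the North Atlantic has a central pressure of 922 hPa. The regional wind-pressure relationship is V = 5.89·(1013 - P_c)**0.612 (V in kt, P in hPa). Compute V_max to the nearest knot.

ΔP = 1013 − 922 = 91 hPa.
91^0.612 ≈ 15.810.
V ≈ 5.89 × 15.810 ≈ 93.1 kt.

93 kt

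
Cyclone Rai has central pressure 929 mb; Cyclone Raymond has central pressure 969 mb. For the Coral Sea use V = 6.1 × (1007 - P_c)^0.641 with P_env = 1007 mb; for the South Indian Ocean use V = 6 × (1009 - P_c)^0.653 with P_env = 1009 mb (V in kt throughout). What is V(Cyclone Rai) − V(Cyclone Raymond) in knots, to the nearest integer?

33 kt

Cyclone Rai: ΔP = 78; V ≈ 6.1 × 78^0.641 ≈ 99.58 kt.
Cyclone Raymond: ΔP = 40; V ≈ 6 × 40^0.653 ≈ 66.73 kt.
Difference ≈ 99.58 − 66.73 = 32.85 → 33 kt.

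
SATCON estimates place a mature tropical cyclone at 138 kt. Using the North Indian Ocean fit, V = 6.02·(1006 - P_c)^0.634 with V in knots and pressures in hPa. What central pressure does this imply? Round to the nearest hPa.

ΔP = (V / 6.02)^(1/0.634) = (138/6.02)^1.577.
138/6.02 = 22.924; 22.924^1.577 ≈ 139.82 hPa.
P_c = 1006 − 139.82 = 866.18 ≈ 866 hPa.

866 hPa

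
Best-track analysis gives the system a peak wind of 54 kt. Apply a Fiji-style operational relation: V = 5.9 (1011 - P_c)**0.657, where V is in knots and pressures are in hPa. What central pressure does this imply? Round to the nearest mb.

ΔP = (V / 5.9)^(1/0.657) = (54/5.9)^1.522.
54/5.9 = 9.153; 9.153^1.522 ≈ 29.08 mb.
P_c = 1011 − 29.08 = 981.92 ≈ 982 mb.

982 mb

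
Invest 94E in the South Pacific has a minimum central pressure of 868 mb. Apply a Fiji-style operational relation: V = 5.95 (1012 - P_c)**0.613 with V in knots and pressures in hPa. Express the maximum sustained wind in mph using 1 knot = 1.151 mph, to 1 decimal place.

144.1 mph

ΔP = 1012 − 868 = 144 mb.
V ≈ 5.95 × 144^0.613 = 5.95 × 21.041 ≈ 125.197 kt.
125.197 × 1.151 ≈ 144.10 mph → 144.1 mph.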